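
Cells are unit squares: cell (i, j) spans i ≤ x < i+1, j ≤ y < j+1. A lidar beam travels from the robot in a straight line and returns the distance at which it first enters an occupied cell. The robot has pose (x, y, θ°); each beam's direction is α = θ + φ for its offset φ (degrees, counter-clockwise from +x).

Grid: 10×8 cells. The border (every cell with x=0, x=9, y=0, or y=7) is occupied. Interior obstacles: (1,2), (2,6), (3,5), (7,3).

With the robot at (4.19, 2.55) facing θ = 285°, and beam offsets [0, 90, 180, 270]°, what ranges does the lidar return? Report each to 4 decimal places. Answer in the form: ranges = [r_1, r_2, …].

beam 1: φ=0°, α=285°
  d=(0.2588,-0.9659)  start (4,2)  tX=3.1296 tY=0.5694  stride 1/|dx|=3.8637 1/|dy|=1.0353
    cross y-line → (4,1), t=0.5694
    cross y-line → (4,0), t=1.6047 (wall)
  → r_1 = 1.6047
beam 2: φ=90°, α=15°
  d=(0.9659,0.2588)  start (4,2)  tX=0.8386 tY=1.7387  stride 1/|dx|=1.0353 1/|dy|=3.8637
    cross x-line → (5,2), t=0.8386
    cross y-line → (5,3), t=1.7387
    cross x-line → (6,3), t=1.8738
    cross x-line → (7,3), t=2.9091 (wall)
  → r_2 = 2.9091
beam 3: φ=180°, α=105°
  d=(-0.2588,0.9659)  start (4,2)  tX=0.7341 tY=0.4659  stride 1/|dx|=3.8637 1/|dy|=1.0353
    cross y-line → (4,3), t=0.4659
    cross x-line → (3,3), t=0.7341
    cross y-line → (3,4), t=1.5012
    cross y-line → (3,5), t=2.5364 (wall)
  → r_3 = 2.5364
beam 4: φ=270°, α=195°
  d=(-0.9659,-0.2588)  start (4,2)  tX=0.1967 tY=2.1250  stride 1/|dx|=1.0353 1/|dy|=3.8637
    cross x-line → (3,2), t=0.1967
    cross x-line → (2,2), t=1.2320
    cross y-line → (2,1), t=2.1250
    cross x-line → (1,1), t=2.2673
    cross x-line → (0,1), t=3.3025 (wall)
  → r_4 = 3.3025

ranges = [1.6047, 2.9091, 2.5364, 3.3025]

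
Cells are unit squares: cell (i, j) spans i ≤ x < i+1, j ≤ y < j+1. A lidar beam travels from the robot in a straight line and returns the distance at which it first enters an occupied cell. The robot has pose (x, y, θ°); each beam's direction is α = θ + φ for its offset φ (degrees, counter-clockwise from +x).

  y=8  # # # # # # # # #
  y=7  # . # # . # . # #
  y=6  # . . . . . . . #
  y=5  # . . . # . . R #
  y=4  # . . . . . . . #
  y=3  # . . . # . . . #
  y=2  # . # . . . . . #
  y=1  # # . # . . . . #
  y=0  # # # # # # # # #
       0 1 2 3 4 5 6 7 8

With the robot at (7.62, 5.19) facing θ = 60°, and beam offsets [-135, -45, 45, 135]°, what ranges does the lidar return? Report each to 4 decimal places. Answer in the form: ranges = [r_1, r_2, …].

ranges = [1.4682, 0.3934, 1.8738, 6.8535]

beam 1: φ=-135°, α=285°
  cosα=0.2588 sinα=-0.9659 | (7,5) | tMaxX 1.4682 tMaxY 0.1967 | tΔX 3.8637 tΔY 1.0353
    t=0.1967 [y] (7,4)
    t=1.2320 [y] (7,3)
    t=1.4682 [x] (8,3) — stop
  → r_1 = 1.4682
beam 2: φ=-45°, α=15°
  cosα=0.9659 sinα=0.2588 | (7,5) | tMaxX 0.3934 tMaxY 3.1296 | tΔX 1.0353 tΔY 3.8637
    t=0.3934 [x] (8,5) — stop
  → r_2 = 0.3934
beam 3: φ=45°, α=105°
  cosα=-0.2588 sinα=0.9659 | (7,5) | tMaxX 2.3955 tMaxY 0.8386 | tΔX 3.8637 tΔY 1.0353
    t=0.8386 [y] (7,6)
    t=1.8738 [y] (7,7) — stop
  → r_3 = 1.8738
beam 4: φ=135°, α=195°
  cosα=-0.9659 sinα=-0.2588 | (7,5) | tMaxX 0.6419 tMaxY 0.7341 | tΔX 1.0353 tΔY 3.8637
    t=0.6419 [x] (6,5)
    t=0.7341 [y] (6,4)
    t=1.6771 [x] (5,4)
    t=2.7124 [x] (4,4)
    t=3.7477 [x] (3,4)
    t=4.5978 [y] (3,3)
    t=4.7830 [x] (2,3)
    t=5.8183 [x] (1,3)
    t=6.8535 [x] (0,3) — stop
  → r_4 = 6.8535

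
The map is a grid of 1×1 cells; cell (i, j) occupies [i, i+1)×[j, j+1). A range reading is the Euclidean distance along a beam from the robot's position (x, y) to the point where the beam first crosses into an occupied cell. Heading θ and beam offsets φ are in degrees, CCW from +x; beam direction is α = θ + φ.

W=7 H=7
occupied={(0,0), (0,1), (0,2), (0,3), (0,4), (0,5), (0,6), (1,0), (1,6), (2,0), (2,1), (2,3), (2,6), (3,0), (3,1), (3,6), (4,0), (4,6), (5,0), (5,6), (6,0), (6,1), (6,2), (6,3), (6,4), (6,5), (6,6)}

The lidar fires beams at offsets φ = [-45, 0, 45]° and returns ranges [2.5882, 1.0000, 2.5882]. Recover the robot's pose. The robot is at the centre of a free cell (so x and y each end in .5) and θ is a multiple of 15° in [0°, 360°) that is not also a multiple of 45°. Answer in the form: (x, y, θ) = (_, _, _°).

Candidates: 22 free-cell centres × 16 headings = 352 poses. Raycast each; keep the one whose scan matches to 4 dp.
  (1.5, 3.5, 300°): beam 1 = 1.9319 ≠ 2.5882 ✗
  (4.5, 5.5, 285°): beam 1 = 4.0415 ≠ 2.5882 ✗
  (3.5, 4.5, 15°): beam 1 = 2.8868 ≠ 2.5882 ✗
  (1.5, 1.5, 255°): beam 1 = 0.5774 ≠ 2.5882 ✗
  …
  (3.5, 4.5, 210°): r_1=2.5882, r_2=1.0000, r_3=2.5882 — all match ✓
No second candidate reproduces the full scan.

(x, y, θ) = (3.5, 4.5, 210°)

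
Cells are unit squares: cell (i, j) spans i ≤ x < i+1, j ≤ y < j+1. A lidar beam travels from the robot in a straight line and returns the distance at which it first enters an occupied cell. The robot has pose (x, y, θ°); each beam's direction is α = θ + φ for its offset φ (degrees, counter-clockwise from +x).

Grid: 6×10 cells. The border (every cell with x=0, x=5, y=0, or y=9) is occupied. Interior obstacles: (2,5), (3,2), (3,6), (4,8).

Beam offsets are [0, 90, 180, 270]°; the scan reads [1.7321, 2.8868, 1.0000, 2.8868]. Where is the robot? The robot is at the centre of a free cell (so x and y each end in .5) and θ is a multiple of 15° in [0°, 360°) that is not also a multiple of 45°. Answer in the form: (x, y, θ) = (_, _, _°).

Enumerate (i+0.5, j+0.5, θ) over the 28 free cells and 16 admissible headings. For each, cast all 4 beams and compare to the given ranges.
  (2.5, 1.5, 240°): beam 1 = 0.5774 ≠ 1.7321 ✗
  (2.5, 8.5, 210°): beam 2 = 1.7321 ≠ 2.8868 ✗
  (1.5, 2.5, 60°): beam 1 = 2.8868 ≠ 1.7321 ✗
  (4.5, 6.5, 255°): beam 1 = 3.6235 ≠ 1.7321 ✗
  (1.5, 6.5, 195°): beam 1 = 0.5176 ≠ 1.7321 ✗
  …
  (2.5, 3.5, 150°): r_1=1.7321, r_2=2.8868, r_3=1.0000, r_4=2.8868 — all match ✓
Unique over the lattice → pose = (2.5, 3.5, 150°).

(x, y, θ) = (2.5, 3.5, 150°)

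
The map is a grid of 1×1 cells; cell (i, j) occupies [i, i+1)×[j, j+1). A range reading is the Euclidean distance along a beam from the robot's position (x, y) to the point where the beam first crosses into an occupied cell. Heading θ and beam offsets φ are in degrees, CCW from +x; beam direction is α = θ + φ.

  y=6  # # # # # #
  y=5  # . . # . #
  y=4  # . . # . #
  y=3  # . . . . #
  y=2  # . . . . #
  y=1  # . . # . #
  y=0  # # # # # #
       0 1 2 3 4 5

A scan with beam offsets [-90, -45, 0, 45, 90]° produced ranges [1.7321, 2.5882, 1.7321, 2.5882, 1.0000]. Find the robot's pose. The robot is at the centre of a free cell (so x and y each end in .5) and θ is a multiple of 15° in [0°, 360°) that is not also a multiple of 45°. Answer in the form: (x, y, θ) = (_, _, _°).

Candidates: 17 free-cell centres × 16 headings = 272 poses. Raycast each; keep the one whose scan matches to 4 dp.
  (1.5, 4.5, 75°): beam 1 = 1.5529 ≠ 1.7321 ✗
  (4.5, 2.5, 240°): beam 1 = 4.0415 ≠ 1.7321 ✗
  (2.5, 3.5, 120°): beam 1 = 1.0000 ≠ 1.7321 ✗
  …
  (2.5, 3.5, 300°): r_1=1.7321, r_2=2.5882, r_3=1.7321, r_4=2.5882, r_5=1.0000 — all match ✓
No second candidate reproduces the full scan.

(x, y, θ) = (2.5, 3.5, 300°)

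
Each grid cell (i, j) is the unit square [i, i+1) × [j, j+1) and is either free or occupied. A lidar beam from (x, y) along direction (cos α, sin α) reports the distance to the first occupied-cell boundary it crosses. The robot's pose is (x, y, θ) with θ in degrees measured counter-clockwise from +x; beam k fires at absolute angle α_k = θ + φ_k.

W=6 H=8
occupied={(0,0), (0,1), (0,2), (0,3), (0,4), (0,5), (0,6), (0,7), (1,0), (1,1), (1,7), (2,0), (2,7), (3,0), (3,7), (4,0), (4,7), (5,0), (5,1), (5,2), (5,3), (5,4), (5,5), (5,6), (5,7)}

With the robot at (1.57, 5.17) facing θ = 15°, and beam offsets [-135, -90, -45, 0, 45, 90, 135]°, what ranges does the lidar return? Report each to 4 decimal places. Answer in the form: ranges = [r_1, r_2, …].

ranges = [1.1400, 4.3171, 3.9606, 3.5510, 2.1131, 1.8946, 0.6582]

beam 1: φ=-135°, α=240°
  cosα=-0.5000 sinα=-0.8660 | (1,5) | tMaxX 1.1400 tMaxY 0.1963 | tΔX 2.0000 tΔY 1.1547
    t=0.1963 [y] (1,4)
    t=1.1400 [x] (0,4) — stop
  → r_1 = 1.1400
beam 2: φ=-90°, α=285°
  cosα=0.2588 sinα=-0.9659 | (1,5) | tMaxX 1.6614 tMaxY 0.1760 | tΔX 3.8637 tΔY 1.0353
    t=0.1760 [y] (1,4)
    t=1.2113 [y] (1,3)
    t=1.6614 [x] (2,3)
    t=2.2465 [y] (2,2)
    t=3.2818 [y] (2,1)
    t=4.3171 [y] (2,0) — stop
  → r_2 = 4.3171
beam 3: φ=-45°, α=330°
  cosα=0.8660 sinα=-0.5000 | (1,5) | tMaxX 0.4965 tMaxY 0.3400 | tΔX 1.1547 tΔY 2.0000
    t=0.3400 [y] (1,4)
    t=0.4965 [x] (2,4)
    t=1.6512 [x] (3,4)
    t=2.3400 [y] (3,3)
    t=2.8059 [x] (4,3)
    t=3.9606 [x] (5,3) — stop
  → r_3 = 3.9606
beam 4: φ=0°, α=15°
  cosα=0.9659 sinα=0.2588 | (1,5) | tMaxX 0.4452 tMaxY 3.2069 | tΔX 1.0353 tΔY 3.8637
    t=0.4452 [x] (2,5)
    t=1.4804 [x] (3,5)
    t=2.5157 [x] (4,5)
    t=3.2069 [y] (4,6)
    t=3.5510 [x] (5,6) — stop
  → r_4 = 3.5510
beam 5: φ=45°, α=60°
  cosα=0.5000 sinα=0.8660 | (1,5) | tMaxX 0.8600 tMaxY 0.9584 | tΔX 2.0000 tΔY 1.1547
    t=0.8600 [x] (2,5)
    t=0.9584 [y] (2,6)
    t=2.1131 [y] (2,7) — stop
  → r_5 = 2.1131
beam 6: φ=90°, α=105°
  cosα=-0.2588 sinα=0.9659 | (1,5) | tMaxX 2.2023 tMaxY 0.8593 | tΔX 3.8637 tΔY 1.0353
    t=0.8593 [y] (1,6)
    t=1.8946 [y] (1,7) — stop
  → r_6 = 1.8946
beam 7: φ=135°, α=150°
  cosα=-0.8660 sinα=0.5000 | (1,5) | tMaxX 0.6582 tMaxY 1.6600 | tΔX 1.1547 tΔY 2.0000
    t=0.6582 [x] (0,5) — stop
  → r_7 = 0.6582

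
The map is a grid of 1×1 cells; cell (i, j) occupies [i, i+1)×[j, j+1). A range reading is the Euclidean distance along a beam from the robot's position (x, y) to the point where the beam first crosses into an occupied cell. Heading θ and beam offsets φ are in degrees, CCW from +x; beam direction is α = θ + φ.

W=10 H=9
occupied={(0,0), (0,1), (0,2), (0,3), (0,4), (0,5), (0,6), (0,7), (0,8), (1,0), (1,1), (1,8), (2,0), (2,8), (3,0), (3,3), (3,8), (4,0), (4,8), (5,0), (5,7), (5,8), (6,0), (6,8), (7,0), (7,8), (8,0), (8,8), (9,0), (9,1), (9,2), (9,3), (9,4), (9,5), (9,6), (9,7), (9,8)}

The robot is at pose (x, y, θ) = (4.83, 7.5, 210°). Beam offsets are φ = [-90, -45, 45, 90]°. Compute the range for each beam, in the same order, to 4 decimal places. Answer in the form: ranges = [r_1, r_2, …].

ranges = [0.5774, 1.9319, 3.6235, 0.3400]

beam 1: φ=-90°, α=120°
  direction (-0.5000, 0.8660); cell (4,7); t to first gridline: x 1.6600, y 0.5774 (then +2.0000 / +1.1547)
    (4,8) via y @ 0.5774  # hit
  → r_1 = 0.5774
beam 2: φ=-45°, α=165°
  direction (-0.9659, 0.2588); cell (4,7); t to first gridline: x 0.8593, y 1.9319 (then +1.0353 / +3.8637)
    (3,7) via x @ 0.8593
    (2,7) via x @ 1.8946
    (2,8) via y @ 1.9319  # hit
  → r_2 = 1.9319
beam 3: φ=45°, α=255°
  direction (-0.2588, -0.9659); cell (4,7); t to first gridline: x 3.2069, y 0.5176 (then +3.8637 / +1.0353)
    (4,6) via y @ 0.5176
    (4,5) via y @ 1.5529
    (4,4) via y @ 2.5882
    (3,4) via x @ 3.2069
    (3,3) via y @ 3.6235  # hit
  → r_3 = 3.6235
beam 4: φ=90°, α=300°
  direction (0.5000, -0.8660); cell (4,7); t to first gridline: x 0.3400, y 0.5774 (then +2.0000 / +1.1547)
    (5,7) via x @ 0.3400  # hit
  → r_4 = 0.3400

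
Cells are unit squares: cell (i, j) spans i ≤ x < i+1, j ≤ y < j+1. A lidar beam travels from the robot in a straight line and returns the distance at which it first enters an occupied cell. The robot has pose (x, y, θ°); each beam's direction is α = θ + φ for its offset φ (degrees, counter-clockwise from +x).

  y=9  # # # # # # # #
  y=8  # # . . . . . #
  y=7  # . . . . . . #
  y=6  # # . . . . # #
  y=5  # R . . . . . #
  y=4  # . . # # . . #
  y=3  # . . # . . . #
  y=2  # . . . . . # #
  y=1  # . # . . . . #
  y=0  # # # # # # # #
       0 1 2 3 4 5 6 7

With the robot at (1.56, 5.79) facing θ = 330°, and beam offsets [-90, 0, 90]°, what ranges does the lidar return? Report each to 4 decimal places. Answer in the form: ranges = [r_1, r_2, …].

ranges = [1.1200, 1.6628, 0.2425]

beam 1: φ=-90°, α=240°
  cosα=-0.5000 sinα=-0.8660 | (1,5) | tMaxX 1.1200 tMaxY 0.9122 | tΔX 2.0000 tΔY 1.1547
    t=0.9122 [y] (1,4)
    t=1.1200 [x] (0,4) — stop
  → r_1 = 1.1200
beam 2: φ=0°, α=330°
  cosα=0.8660 sinα=-0.5000 | (1,5) | tMaxX 0.5081 tMaxY 1.5800 | tΔX 1.1547 tΔY 2.0000
    t=0.5081 [x] (2,5)
    t=1.5800 [y] (2,4)
    t=1.6628 [x] (3,4) — stop
  → r_2 = 1.6628
beam 3: φ=90°, α=60°
  cosα=0.5000 sinα=0.8660 | (1,5) | tMaxX 0.8800 tMaxY 0.2425 | tΔX 2.0000 tΔY 1.1547
    t=0.2425 [y] (1,6) — stop
  → r_3 = 0.2425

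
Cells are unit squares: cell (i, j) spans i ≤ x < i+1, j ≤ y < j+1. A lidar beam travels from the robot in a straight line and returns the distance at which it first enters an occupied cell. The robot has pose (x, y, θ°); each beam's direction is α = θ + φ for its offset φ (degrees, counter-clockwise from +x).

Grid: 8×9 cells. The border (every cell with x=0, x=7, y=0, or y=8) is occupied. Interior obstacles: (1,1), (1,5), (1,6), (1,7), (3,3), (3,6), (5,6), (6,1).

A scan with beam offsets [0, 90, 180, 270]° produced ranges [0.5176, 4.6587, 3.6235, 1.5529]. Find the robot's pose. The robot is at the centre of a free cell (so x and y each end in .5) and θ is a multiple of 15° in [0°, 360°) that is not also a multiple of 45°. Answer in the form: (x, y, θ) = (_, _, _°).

(x, y, θ) = (5.5, 5.5, 105°)

Candidates: 34 free-cell centres × 16 headings = 544 poses. Raycast each; keep the one whose scan matches to 4 dp.
  (3.5, 1.5, 255°): beam 2 = 1.9319 ≠ 4.6587 ✗
  (4.5, 7.5, 210°): beam 1 = 1.0000 ≠ 0.5176 ✗
  (3.5, 5.5, 195°): beam 1 = 1.5529 ≠ 0.5176 ✗
  …
  (5.5, 5.5, 105°): r_1=0.5176, r_2=4.6587, r_3=3.6235, r_4=1.5529 — all match ✓
Unique over the lattice → pose = (5.5, 5.5, 105°).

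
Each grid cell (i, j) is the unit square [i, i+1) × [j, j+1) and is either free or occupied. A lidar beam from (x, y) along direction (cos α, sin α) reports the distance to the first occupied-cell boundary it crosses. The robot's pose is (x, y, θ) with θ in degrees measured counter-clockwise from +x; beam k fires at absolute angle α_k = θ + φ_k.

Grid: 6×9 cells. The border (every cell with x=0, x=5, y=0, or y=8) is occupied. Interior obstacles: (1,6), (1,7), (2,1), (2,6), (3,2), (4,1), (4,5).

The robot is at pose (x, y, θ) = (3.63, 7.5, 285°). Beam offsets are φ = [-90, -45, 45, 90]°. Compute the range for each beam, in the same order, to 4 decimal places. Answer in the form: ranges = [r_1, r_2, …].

ranges = [1.6875, 1.2600, 1.5819, 1.4183]

beam 1: φ=-90°, α=195°
  direction (-0.9659, -0.2588); cell (3,7); t to first gridline: x 0.6522, y 1.9319 (then +1.0353 / +3.8637)
    (2,7) via x @ 0.6522
    (1,7) via x @ 1.6875  # hit
  → r_1 = 1.6875
beam 2: φ=-45°, α=240°
  direction (-0.5000, -0.8660); cell (3,7); t to first gridline: x 1.2600, y 0.5774 (then +2.0000 / +1.1547)
    (3,6) via y @ 0.5774
    (2,6) via x @ 1.2600  # hit
  → r_2 = 1.2600
beam 3: φ=45°, α=330°
  direction (0.8660, -0.5000); cell (3,7); t to first gridline: x 0.4272, y 1.0000 (then +1.1547 / +2.0000)
    (4,7) via x @ 0.4272
    (4,6) via y @ 1.0000
    (5,6) via x @ 1.5819  # hit
  → r_3 = 1.5819
beam 4: φ=90°, α=15°
  direction (0.9659, 0.2588); cell (3,7); t to first gridline: x 0.3831, y 1.9319 (then +1.0353 / +3.8637)
    (4,7) via x @ 0.3831
    (5,7) via x @ 1.4183  # hit
  → r_4 = 1.4183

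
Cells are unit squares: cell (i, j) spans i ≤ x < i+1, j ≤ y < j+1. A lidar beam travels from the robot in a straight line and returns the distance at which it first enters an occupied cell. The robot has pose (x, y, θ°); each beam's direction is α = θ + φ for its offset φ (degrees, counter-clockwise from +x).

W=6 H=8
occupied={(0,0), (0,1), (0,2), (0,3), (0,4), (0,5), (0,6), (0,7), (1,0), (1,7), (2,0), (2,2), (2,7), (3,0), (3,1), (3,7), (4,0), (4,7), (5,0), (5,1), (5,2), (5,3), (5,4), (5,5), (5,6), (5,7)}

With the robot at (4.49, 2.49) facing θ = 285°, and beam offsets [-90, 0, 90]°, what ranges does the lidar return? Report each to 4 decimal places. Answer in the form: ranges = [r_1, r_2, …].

ranges = [1.5426, 1.5426, 0.5280]

beam 1: φ=-90°, α=195°
  dir = (cos 195°, sin 195°) = (-0.9659, -0.2588); from cell (4,2)
  next x-line at t=0.5073, next y-line at t=1.8932; Δt_x=1.0353, Δt_y=3.8637
    x: enter (3,2) at t=0.5073
    x: enter (2,2) at t=1.5426 ← occupied
  → r_1 = 1.5426
beam 2: φ=0°, α=285°
  dir = (cos 285°, sin 285°) = (0.2588, -0.9659); from cell (4,2)
  next x-line at t=1.9705, next y-line at t=0.5073; Δt_x=3.8637, Δt_y=1.0353
    y: enter (4,1) at t=0.5073
    y: enter (4,0) at t=1.5426 ← occupied
  → r_2 = 1.5426
beam 3: φ=90°, α=15°
  dir = (cos 15°, sin 15°) = (0.9659, 0.2588); from cell (4,2)
  next x-line at t=0.5280, next y-line at t=1.9705; Δt_x=1.0353, Δt_y=3.8637
    x: enter (5,2) at t=0.5280 ← occupied
  → r_3 = 0.5280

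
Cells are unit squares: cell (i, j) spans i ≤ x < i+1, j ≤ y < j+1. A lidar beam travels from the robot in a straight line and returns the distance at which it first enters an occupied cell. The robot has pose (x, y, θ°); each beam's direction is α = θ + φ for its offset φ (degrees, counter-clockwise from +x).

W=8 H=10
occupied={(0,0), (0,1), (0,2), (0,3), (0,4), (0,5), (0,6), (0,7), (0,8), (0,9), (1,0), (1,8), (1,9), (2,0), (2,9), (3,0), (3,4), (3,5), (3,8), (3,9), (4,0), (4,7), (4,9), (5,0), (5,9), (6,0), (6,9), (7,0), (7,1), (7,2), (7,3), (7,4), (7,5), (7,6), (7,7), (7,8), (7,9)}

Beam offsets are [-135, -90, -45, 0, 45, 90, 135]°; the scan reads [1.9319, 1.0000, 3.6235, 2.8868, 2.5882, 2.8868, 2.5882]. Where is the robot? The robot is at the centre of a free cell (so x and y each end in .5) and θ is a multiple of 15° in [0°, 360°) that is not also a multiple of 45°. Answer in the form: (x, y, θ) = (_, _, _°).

(x, y, θ) = (4.5, 3.5, 240°)

Enumerate (i+0.5, j+0.5, θ) over the 43 free cells and 16 admissible headings. For each, cast all 7 beams and compare to the given ranges.
  (5.5, 1.5, 165°): beam 1 = 1.7321 ≠ 1.9319 ✗
  (2.5, 3.5, 120°): beam 1 = 4.6587 ≠ 1.9319 ✗
  (5.5, 3.5, 120°): beam 1 = 1.5529 ≠ 1.9319 ✗
  (4.5, 8.5, 255°): beam 1 = 0.5774 ≠ 1.9319 ✗
  (1.5, 3.5, 330°): beam 1 = 0.5176 ≠ 1.9319 ✗
  …
  (4.5, 3.5, 240°): r_1=1.9319, r_2=1.0000, r_3=3.6235, r_4=2.8868, r_5=2.5882, r_6=2.8868, r_7=2.5882 — all match ✓
Unique over the lattice → pose = (4.5, 3.5, 240°).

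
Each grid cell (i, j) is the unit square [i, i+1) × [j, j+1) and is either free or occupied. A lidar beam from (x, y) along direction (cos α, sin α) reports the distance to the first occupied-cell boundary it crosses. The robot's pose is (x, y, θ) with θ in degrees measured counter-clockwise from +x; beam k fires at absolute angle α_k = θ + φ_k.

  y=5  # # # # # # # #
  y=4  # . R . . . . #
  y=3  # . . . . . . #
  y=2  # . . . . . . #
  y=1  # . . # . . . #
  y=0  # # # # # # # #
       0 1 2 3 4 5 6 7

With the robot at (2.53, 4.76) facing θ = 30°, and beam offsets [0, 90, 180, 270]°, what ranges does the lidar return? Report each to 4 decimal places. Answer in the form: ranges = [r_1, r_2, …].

ranges = [0.4800, 0.2771, 1.7667, 4.3417]

beam 1: φ=0°, α=30°
  direction (0.8660, 0.5000); cell (2,4); t to first gridline: x 0.5427, y 0.4800 (then +1.1547 / +2.0000)
    (2,5) via y @ 0.4800  # hit
  → r_1 = 0.4800
beam 2: φ=90°, α=120°
  direction (-0.5000, 0.8660); cell (2,4); t to first gridline: x 1.0600, y 0.2771 (then +2.0000 / +1.1547)
    (2,5) via y @ 0.2771  # hit
  → r_2 = 0.2771
beam 3: φ=180°, α=210°
  direction (-0.8660, -0.5000); cell (2,4); t to first gridline: x 0.6120, y 1.5200 (then +1.1547 / +2.0000)
    (1,4) via x @ 0.6120
    (1,3) via y @ 1.5200
    (0,3) via x @ 1.7667  # hit
  → r_3 = 1.7667
beam 4: φ=270°, α=300°
  direction (0.5000, -0.8660); cell (2,4); t to first gridline: x 0.9400, y 0.8776 (then +2.0000 / +1.1547)
    (2,3) via y @ 0.8776
    (3,3) via x @ 0.9400
    (3,2) via y @ 2.0323
    (4,2) via x @ 2.9400
    (4,1) via y @ 3.1870
    (4,0) via y @ 4.3417  # hit
  → r_4 = 4.3417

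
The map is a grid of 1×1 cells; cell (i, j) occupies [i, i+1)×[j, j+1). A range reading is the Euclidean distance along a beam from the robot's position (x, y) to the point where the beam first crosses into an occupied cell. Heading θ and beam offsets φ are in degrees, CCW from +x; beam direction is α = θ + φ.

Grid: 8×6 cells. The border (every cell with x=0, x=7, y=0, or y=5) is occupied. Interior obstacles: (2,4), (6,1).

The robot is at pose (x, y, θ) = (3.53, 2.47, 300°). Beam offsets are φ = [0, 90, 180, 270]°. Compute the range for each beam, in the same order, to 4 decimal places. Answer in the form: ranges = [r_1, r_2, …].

beam 1: φ=0°, α=300°
  d=(0.5000,-0.8660)  start (3,2)  tX=0.9400 tY=0.5427  stride 1/|dx|=2.0000 1/|dy|=1.1547
    cross y-line → (3,1), t=0.5427
    cross x-line → (4,1), t=0.9400
    cross y-line → (4,0), t=1.6974 (wall)
  → r_1 = 1.6974
beam 2: φ=90°, α=30°
  d=(0.8660,0.5000)  start (3,2)  tX=0.5427 tY=1.0600  stride 1/|dx|=1.1547 1/|dy|=2.0000
    cross x-line → (4,2), t=0.5427
    cross y-line → (4,3), t=1.0600
    cross x-line → (5,3), t=1.6974
    cross x-line → (6,3), t=2.8521
    cross y-line → (6,4), t=3.0600
    cross x-line → (7,4), t=4.0068 (wall)
  → r_2 = 4.0068
beam 3: φ=180°, α=120°
  d=(-0.5000,0.8660)  start (3,2)  tX=1.0600 tY=0.6120  stride 1/|dx|=2.0000 1/|dy|=1.1547
    cross y-line → (3,3), t=0.6120
    cross x-line → (2,3), t=1.0600
    cross y-line → (2,4), t=1.7667 (wall)
  → r_3 = 1.7667
beam 4: φ=270°, α=210°
  d=(-0.8660,-0.5000)  start (3,2)  tX=0.6120 tY=0.9400  stride 1/|dx|=1.1547 1/|dy|=2.0000
    cross x-line → (2,2), t=0.6120
    cross y-line → (2,1), t=0.9400
    cross x-line → (1,1), t=1.7667
    cross x-line → (0,1), t=2.9214 (wall)
  → r_4 = 2.9214

ranges = [1.6974, 4.0068, 1.7667, 2.9214]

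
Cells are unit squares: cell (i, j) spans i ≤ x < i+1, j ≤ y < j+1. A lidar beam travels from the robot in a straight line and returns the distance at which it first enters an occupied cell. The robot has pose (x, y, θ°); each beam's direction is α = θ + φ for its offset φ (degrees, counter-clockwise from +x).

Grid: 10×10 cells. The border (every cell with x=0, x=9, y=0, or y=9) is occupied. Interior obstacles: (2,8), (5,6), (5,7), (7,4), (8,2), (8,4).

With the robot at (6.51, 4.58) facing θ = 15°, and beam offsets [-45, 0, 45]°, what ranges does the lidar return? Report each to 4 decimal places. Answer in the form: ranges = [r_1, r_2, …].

ranges = [0.5658, 0.5073, 4.9800]

beam 1: φ=-45°, α=330°
  direction (0.8660, -0.5000); cell (6,4); t to first gridline: x 0.5658, y 1.1600 (then +1.1547 / +2.0000)
    (7,4) via x @ 0.5658  # hit
  → r_1 = 0.5658
beam 2: φ=0°, α=15°
  direction (0.9659, 0.2588); cell (6,4); t to first gridline: x 0.5073, y 1.6228 (then +1.0353 / +3.8637)
    (7,4) via x @ 0.5073  # hit
  → r_2 = 0.5073
beam 3: φ=45°, α=60°
  direction (0.5000, 0.8660); cell (6,4); t to first gridline: x 0.9800, y 0.4850 (then +2.0000 / +1.1547)
    (6,5) via y @ 0.4850
    (7,5) via x @ 0.9800
    (7,6) via y @ 1.6397
    (7,7) via y @ 2.7944
    (8,7) via x @ 2.9800
    (8,8) via y @ 3.9491
    (9,8) via x @ 4.9800  # hit
  → r_3 = 4.9800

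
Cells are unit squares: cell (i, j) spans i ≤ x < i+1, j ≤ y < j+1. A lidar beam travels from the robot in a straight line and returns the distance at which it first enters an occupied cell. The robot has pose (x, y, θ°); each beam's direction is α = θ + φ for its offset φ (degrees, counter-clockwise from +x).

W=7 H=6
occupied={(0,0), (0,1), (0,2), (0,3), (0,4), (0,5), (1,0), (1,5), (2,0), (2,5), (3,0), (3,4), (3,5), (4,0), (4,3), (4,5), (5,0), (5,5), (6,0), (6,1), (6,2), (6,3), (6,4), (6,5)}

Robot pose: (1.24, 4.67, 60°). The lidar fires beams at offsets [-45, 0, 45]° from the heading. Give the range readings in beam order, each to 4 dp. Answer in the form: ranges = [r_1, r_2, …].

ranges = [1.2750, 0.3811, 0.3416]

beam 1: φ=-45°, α=15°
  cosα=0.9659 sinα=0.2588 | (1,4) | tMaxX 0.7868 tMaxY 1.2750 | tΔX 1.0353 tΔY 3.8637
    t=0.7868 [x] (2,4)
    t=1.2750 [y] (2,5) — stop
  → r_1 = 1.2750
beam 2: φ=0°, α=60°
  cosα=0.5000 sinα=0.8660 | (1,4) | tMaxX 1.5200 tMaxY 0.3811 | tΔX 2.0000 tΔY 1.1547
    t=0.3811 [y] (1,5) — stop
  → r_2 = 0.3811
beam 3: φ=45°, α=105°
  cosα=-0.2588 sinα=0.9659 | (1,4) | tMaxX 0.9273 tMaxY 0.3416 | tΔX 3.8637 tΔY 1.0353
    t=0.3416 [y] (1,5) — stop
  → r_3 = 0.3416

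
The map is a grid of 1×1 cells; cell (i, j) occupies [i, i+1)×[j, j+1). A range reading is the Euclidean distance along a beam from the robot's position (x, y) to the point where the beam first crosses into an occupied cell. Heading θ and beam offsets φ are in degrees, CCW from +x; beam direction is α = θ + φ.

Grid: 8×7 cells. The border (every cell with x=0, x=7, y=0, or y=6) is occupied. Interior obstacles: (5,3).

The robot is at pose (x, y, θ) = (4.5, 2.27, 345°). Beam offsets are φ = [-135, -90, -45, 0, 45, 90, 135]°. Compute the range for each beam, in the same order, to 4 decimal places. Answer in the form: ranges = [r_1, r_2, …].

beam 1: φ=-135°, α=210°
  dir = (cos 210°, sin 210°) = (-0.8660, -0.5000); from cell (4,2)
  next x-line at t=0.5774, next y-line at t=0.5400; Δt_x=1.1547, Δt_y=2.0000
    y: enter (4,1) at t=0.5400
    x: enter (3,1) at t=0.5774
    x: enter (2,1) at t=1.7321
    y: enter (2,0) at t=2.5400 ← occupied
  → r_1 = 2.5400
beam 2: φ=-90°, α=255°
  dir = (cos 255°, sin 255°) = (-0.2588, -0.9659); from cell (4,2)
  next x-line at t=1.9319, next y-line at t=0.2795; Δt_x=3.8637, Δt_y=1.0353
    y: enter (4,1) at t=0.2795
    y: enter (4,0) at t=1.3148 ← occupied
  → r_2 = 1.3148
beam 3: φ=-45°, α=300°
  dir = (cos 300°, sin 300°) = (0.5000, -0.8660); from cell (4,2)
  next x-line at t=1.0000, next y-line at t=0.3118; Δt_x=2.0000, Δt_y=1.1547
    y: enter (4,1) at t=0.3118
    x: enter (5,1) at t=1.0000
    y: enter (5,0) at t=1.4665 ← occupied
  → r_3 = 1.4665
beam 4: φ=0°, α=345°
  dir = (cos 345°, sin 345°) = (0.9659, -0.2588); from cell (4,2)
  next x-line at t=0.5176, next y-line at t=1.0432; Δt_x=1.0353, Δt_y=3.8637
    x: enter (5,2) at t=0.5176
    y: enter (5,1) at t=1.0432
    x: enter (6,1) at t=1.5529
    x: enter (7,1) at t=2.5882 ← occupied
  → r_4 = 2.5882
beam 5: φ=45°, α=30°
  dir = (cos 30°, sin 30°) = (0.8660, 0.5000); from cell (4,2)
  next x-line at t=0.5774, next y-line at t=1.4600; Δt_x=1.1547, Δt_y=2.0000
    x: enter (5,2) at t=0.5774
    y: enter (5,3) at t=1.4600 ← occupied
  → r_5 = 1.4600
beam 6: φ=90°, α=75°
  dir = (cos 75°, sin 75°) = (0.2588, 0.9659); from cell (4,2)
  next x-line at t=1.9319, next y-line at t=0.7558; Δt_x=3.8637, Δt_y=1.0353
    y: enter (4,3) at t=0.7558
    y: enter (4,4) at t=1.7910
    x: enter (5,4) at t=1.9319
    y: enter (5,5) at t=2.8263
    y: enter (5,6) at t=3.8616 ← occupied
  → r_6 = 3.8616
beam 7: φ=135°, α=120°
  dir = (cos 120°, sin 120°) = (-0.5000, 0.8660); from cell (4,2)
  next x-line at t=1.0000, next y-line at t=0.8429; Δt_x=2.0000, Δt_y=1.1547
    y: enter (4,3) at t=0.8429
    x: enter (3,3) at t=1.0000
    y: enter (3,4) at t=1.9976
    x: enter (2,4) at t=3.0000
    y: enter (2,5) at t=3.1523
    y: enter (2,6) at t=4.3070 ← occupied
  → r_7 = 4.3070

ranges = [2.5400, 1.3148, 1.4665, 2.5882, 1.4600, 3.8616, 4.3070]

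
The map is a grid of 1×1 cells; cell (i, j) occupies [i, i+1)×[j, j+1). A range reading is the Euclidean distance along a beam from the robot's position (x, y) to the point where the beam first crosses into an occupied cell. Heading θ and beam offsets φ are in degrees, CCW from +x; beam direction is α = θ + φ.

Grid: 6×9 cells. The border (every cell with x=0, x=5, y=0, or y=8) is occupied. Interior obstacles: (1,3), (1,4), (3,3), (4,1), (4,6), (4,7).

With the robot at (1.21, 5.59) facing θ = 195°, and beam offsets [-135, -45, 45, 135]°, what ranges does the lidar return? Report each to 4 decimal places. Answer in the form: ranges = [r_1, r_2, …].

ranges = [2.7828, 0.2425, 0.4200, 3.1800]

beam 1: φ=-135°, α=60°
  direction (0.5000, 0.8660); cell (1,5); t to first gridline: x 1.5800, y 0.4734 (then +2.0000 / +1.1547)
    (1,6) via y @ 0.4734
    (2,6) via x @ 1.5800
    (2,7) via y @ 1.6281
    (2,8) via y @ 2.7828  # hit
  → r_1 = 2.7828
beam 2: φ=-45°, α=150°
  direction (-0.8660, 0.5000); cell (1,5); t to first gridline: x 0.2425, y 0.8200 (then +1.1547 / +2.0000)
    (0,5) via x @ 0.2425  # hit
  → r_2 = 0.2425
beam 3: φ=45°, α=240°
  direction (-0.5000, -0.8660); cell (1,5); t to first gridline: x 0.4200, y 0.6813 (then +2.0000 / +1.1547)
    (0,5) via x @ 0.4200  # hit
  → r_3 = 0.4200
beam 4: φ=135°, α=330°
  direction (0.8660, -0.5000); cell (1,5); t to first gridline: x 0.9122, y 1.1800 (then +1.1547 / +2.0000)
    (2,5) via x @ 0.9122
    (2,4) via y @ 1.1800
    (3,4) via x @ 2.0669
    (3,3) via y @ 3.1800  # hit
  → r_4 = 3.1800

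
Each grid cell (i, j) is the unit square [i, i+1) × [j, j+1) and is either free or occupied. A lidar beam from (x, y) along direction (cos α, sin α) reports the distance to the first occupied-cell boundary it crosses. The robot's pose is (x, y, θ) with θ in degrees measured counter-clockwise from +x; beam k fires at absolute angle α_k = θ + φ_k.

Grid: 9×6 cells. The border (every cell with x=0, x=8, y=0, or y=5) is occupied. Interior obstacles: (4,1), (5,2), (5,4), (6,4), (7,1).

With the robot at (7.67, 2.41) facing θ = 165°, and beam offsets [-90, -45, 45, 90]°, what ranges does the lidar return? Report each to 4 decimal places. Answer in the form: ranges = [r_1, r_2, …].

ranges = [1.2750, 1.8360, 2.8200, 0.4245]

beam 1: φ=-90°, α=75°
  dir = (cos 75°, sin 75°) = (0.2588, 0.9659); from cell (7,2)
  next x-line at t=1.2750, next y-line at t=0.6108; Δt_x=3.8637, Δt_y=1.0353
    y: enter (7,3) at t=0.6108
    x: enter (8,3) at t=1.2750 ← occupied
  → r_1 = 1.2750
beam 2: φ=-45°, α=120°
  dir = (cos 120°, sin 120°) = (-0.5000, 0.8660); from cell (7,2)
  next x-line at t=1.3400, next y-line at t=0.6813; Δt_x=2.0000, Δt_y=1.1547
    y: enter (7,3) at t=0.6813
    x: enter (6,3) at t=1.3400
    y: enter (6,4) at t=1.8360 ← occupied
  → r_2 = 1.8360
beam 3: φ=45°, α=210°
  dir = (cos 210°, sin 210°) = (-0.8660, -0.5000); from cell (7,2)
  next x-line at t=0.7736, next y-line at t=0.8200; Δt_x=1.1547, Δt_y=2.0000
    x: enter (6,2) at t=0.7736
    y: enter (6,1) at t=0.8200
    x: enter (5,1) at t=1.9283
    y: enter (5,0) at t=2.8200 ← occupied
  → r_3 = 2.8200
beam 4: φ=90°, α=255°
  dir = (cos 255°, sin 255°) = (-0.2588, -0.9659); from cell (7,2)
  next x-line at t=2.5887, next y-line at t=0.4245; Δt_x=3.8637, Δt_y=1.0353
    y: enter (7,1) at t=0.4245 ← occupied
  → r_4 = 0.4245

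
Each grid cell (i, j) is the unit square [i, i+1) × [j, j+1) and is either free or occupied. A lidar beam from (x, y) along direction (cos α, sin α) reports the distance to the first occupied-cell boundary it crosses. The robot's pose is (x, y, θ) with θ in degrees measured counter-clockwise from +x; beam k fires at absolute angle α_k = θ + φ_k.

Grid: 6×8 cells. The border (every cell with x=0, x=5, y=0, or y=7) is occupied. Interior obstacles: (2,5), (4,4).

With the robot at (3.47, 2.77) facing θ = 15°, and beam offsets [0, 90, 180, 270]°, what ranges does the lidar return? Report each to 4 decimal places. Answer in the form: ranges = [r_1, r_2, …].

beam 1: φ=0°, α=15°
  dir = (cos 15°, sin 15°) = (0.9659, 0.2588); from cell (3,2)
  next x-line at t=0.5487, next y-line at t=0.8887; Δt_x=1.0353, Δt_y=3.8637
    x: enter (4,2) at t=0.5487
    y: enter (4,3) at t=0.8887
    x: enter (5,3) at t=1.5840 ← occupied
  → r_1 = 1.5840
beam 2: φ=90°, α=105°
  dir = (cos 105°, sin 105°) = (-0.2588, 0.9659); from cell (3,2)
  next x-line at t=1.8159, next y-line at t=0.2381; Δt_x=3.8637, Δt_y=1.0353
    y: enter (3,3) at t=0.2381
    y: enter (3,4) at t=1.2734
    x: enter (2,4) at t=1.8159
    y: enter (2,5) at t=2.3087 ← occupied
  → r_2 = 2.3087
beam 3: φ=180°, α=195°
  dir = (cos 195°, sin 195°) = (-0.9659, -0.2588); from cell (3,2)
  next x-line at t=0.4866, next y-line at t=2.9751; Δt_x=1.0353, Δt_y=3.8637
    x: enter (2,2) at t=0.4866
    x: enter (1,2) at t=1.5219
    x: enter (0,2) at t=2.5571 ← occupied
  → r_3 = 2.5571
beam 4: φ=270°, α=285°
  dir = (cos 285°, sin 285°) = (0.2588, -0.9659); from cell (3,2)
  next x-line at t=2.0478, next y-line at t=0.7972; Δt_x=3.8637, Δt_y=1.0353
    y: enter (3,1) at t=0.7972
    y: enter (3,0) at t=1.8324 ← occupied
  → r_4 = 1.8324

ranges = [1.5840, 2.3087, 2.5571, 1.8324]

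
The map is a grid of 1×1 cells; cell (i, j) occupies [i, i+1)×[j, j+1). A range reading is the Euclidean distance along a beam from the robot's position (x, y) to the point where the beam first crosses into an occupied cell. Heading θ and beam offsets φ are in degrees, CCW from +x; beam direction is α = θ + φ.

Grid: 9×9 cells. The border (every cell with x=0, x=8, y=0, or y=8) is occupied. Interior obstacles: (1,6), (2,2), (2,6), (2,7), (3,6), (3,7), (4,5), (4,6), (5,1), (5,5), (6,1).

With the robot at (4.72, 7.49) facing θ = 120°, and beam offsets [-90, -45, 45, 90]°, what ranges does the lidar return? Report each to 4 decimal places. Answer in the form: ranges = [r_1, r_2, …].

ranges = [1.0200, 0.5280, 0.7454, 0.8314]

beam 1: φ=-90°, α=30°
  d=(0.8660,0.5000)  start (4,7)  tX=0.3233 tY=1.0200  stride 1/|dx|=1.1547 1/|dy|=2.0000
    cross x-line → (5,7), t=0.3233
    cross y-line → (5,8), t=1.0200 (wall)
  → r_1 = 1.0200
beam 2: φ=-45°, α=75°
  d=(0.2588,0.9659)  start (4,7)  tX=1.0818 tY=0.5280  stride 1/|dx|=3.8637 1/|dy|=1.0353
    cross y-line → (4,8), t=0.5280 (wall)
  → r_2 = 0.5280
beam 3: φ=45°, α=165°
  d=(-0.9659,0.2588)  start (4,7)  tX=0.7454 tY=1.9705  stride 1/|dx|=1.0353 1/|dy|=3.8637
    cross x-line → (3,7), t=0.7454 (wall)
  → r_3 = 0.7454
beam 4: φ=90°, α=210°
  d=(-0.8660,-0.5000)  start (4,7)  tX=0.8314 tY=0.9800  stride 1/|dx|=1.1547 1/|dy|=2.0000
    cross x-line → (3,7), t=0.8314 (wall)
  → r_4 = 0.8314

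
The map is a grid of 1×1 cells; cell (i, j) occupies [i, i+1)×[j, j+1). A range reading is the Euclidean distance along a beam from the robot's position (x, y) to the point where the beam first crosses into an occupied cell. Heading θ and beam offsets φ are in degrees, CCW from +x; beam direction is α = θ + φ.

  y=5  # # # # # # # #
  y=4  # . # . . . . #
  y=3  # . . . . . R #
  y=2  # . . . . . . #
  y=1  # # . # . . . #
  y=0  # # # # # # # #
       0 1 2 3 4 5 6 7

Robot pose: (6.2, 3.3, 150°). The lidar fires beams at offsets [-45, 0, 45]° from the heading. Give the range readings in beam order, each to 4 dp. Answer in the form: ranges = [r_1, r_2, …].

beam 1: φ=-45°, α=105°
  direction (-0.2588, 0.9659); cell (6,3); t to first gridline: x 0.7727, y 0.7247 (then +3.8637 / +1.0353)
    (6,4) via y @ 0.7247
    (5,4) via x @ 0.7727
    (5,5) via y @ 1.7600  # hit
  → r_1 = 1.7600
beam 2: φ=0°, α=150°
  direction (-0.8660, 0.5000); cell (6,3); t to first gridline: x 0.2309, y 1.4000 (then +1.1547 / +2.0000)
    (5,3) via x @ 0.2309
    (4,3) via x @ 1.3856
    (4,4) via y @ 1.4000
    (3,4) via x @ 2.5403
    (3,5) via y @ 3.4000  # hit
  → r_2 = 3.4000
beam 3: φ=45°, α=195°
  direction (-0.9659, -0.2588); cell (6,3); t to first gridline: x 0.2071, y 1.1591 (then +1.0353 / +3.8637)
    (5,3) via x @ 0.2071
    (5,2) via y @ 1.1591
    (4,2) via x @ 1.2423
    (3,2) via x @ 2.2776
    (2,2) via x @ 3.3129
    (1,2) via x @ 4.3482
    (1,1) via y @ 5.0228  # hit
  → r_3 = 5.0228

ranges = [1.7600, 3.4000, 5.0228]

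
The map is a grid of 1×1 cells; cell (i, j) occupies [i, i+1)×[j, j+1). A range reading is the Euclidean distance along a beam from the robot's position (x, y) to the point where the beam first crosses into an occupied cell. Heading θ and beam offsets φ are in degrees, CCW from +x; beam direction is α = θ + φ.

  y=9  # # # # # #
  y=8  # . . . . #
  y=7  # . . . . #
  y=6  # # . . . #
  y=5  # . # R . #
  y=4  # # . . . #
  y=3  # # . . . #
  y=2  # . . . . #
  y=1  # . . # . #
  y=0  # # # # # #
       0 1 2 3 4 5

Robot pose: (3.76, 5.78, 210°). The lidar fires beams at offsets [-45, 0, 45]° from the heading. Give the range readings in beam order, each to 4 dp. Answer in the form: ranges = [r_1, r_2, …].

beam 1: φ=-45°, α=165°
  d=(-0.9659,0.2588)  start (3,5)  tX=0.7868 tY=0.8500  stride 1/|dx|=1.0353 1/|dy|=3.8637
    cross x-line → (2,5), t=0.7868 (wall)
  → r_1 = 0.7868
beam 2: φ=0°, α=210°
  d=(-0.8660,-0.5000)  start (3,5)  tX=0.8776 tY=1.5600  stride 1/|dx|=1.1547 1/|dy|=2.0000
    cross x-line → (2,5), t=0.8776 (wall)
  → r_2 = 0.8776
beam 3: φ=45°, α=255°
  d=(-0.2588,-0.9659)  start (3,5)  tX=2.9364 tY=0.8075  stride 1/|dx|=3.8637 1/|dy|=1.0353
    cross y-line → (3,4), t=0.8075
    cross y-line → (3,3), t=1.8428
    cross y-line → (3,2), t=2.8781
    cross x-line → (2,2), t=2.9364
    cross y-line → (2,1), t=3.9133
    cross y-line → (2,0), t=4.9486 (wall)
  → r_3 = 4.9486

ranges = [0.7868, 0.8776, 4.9486]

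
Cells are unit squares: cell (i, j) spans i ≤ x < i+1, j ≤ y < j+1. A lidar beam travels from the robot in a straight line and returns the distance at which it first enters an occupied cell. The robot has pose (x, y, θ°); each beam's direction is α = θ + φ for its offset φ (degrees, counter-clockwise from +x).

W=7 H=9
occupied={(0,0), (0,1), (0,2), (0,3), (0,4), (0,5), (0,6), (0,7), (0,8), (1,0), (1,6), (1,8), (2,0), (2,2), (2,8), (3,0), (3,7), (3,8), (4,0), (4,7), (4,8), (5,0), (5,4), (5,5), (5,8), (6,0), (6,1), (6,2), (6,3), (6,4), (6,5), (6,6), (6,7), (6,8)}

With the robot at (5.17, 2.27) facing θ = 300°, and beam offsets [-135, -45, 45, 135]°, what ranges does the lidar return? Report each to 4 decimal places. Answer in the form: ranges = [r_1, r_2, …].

beam 1: φ=-135°, α=165°
  d=(-0.9659,0.2588)  start (5,2)  tX=0.1760 tY=2.8205  stride 1/|dx|=1.0353 1/|dy|=3.8637
    cross x-line → (4,2), t=0.1760
    cross x-line → (3,2), t=1.2113
    cross x-line → (2,2), t=2.2465 (wall)
  → r_1 = 2.2465
beam 2: φ=-45°, α=255°
  d=(-0.2588,-0.9659)  start (5,2)  tX=0.6568 tY=0.2795  stride 1/|dx|=3.8637 1/|dy|=1.0353
    cross y-line → (5,1), t=0.2795
    cross x-line → (4,1), t=0.6568
    cross y-line → (4,0), t=1.3148 (wall)
  → r_2 = 1.3148
beam 3: φ=45°, α=345°
  d=(0.9659,-0.2588)  start (5,2)  tX=0.8593 tY=1.0432  stride 1/|dx|=1.0353 1/|dy|=3.8637
    cross x-line → (6,2), t=0.8593 (wall)
  → r_3 = 0.8593
beam 4: φ=135°, α=75°
  d=(0.2588,0.9659)  start (5,2)  tX=3.2069 tY=0.7558  stride 1/|dx|=3.8637 1/|dy|=1.0353
    cross y-line → (5,3), t=0.7558
    cross y-line → (5,4), t=1.7910 (wall)
  → r_4 = 1.7910

ranges = [2.2465, 1.3148, 0.8593, 1.7910]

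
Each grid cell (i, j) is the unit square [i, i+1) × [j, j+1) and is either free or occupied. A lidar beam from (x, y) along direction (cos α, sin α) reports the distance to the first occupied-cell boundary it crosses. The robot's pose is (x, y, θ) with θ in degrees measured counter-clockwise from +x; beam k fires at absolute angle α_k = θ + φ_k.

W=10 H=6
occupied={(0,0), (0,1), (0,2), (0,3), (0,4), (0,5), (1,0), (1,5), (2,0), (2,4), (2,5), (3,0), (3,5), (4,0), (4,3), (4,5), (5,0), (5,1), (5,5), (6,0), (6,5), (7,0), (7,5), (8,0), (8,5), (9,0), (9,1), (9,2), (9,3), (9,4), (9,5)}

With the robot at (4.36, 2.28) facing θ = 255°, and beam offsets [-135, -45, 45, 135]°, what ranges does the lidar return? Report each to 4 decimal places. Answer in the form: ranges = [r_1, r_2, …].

ranges = [2.7200, 2.5600, 1.2800, 5.3578]

beam 1: φ=-135°, α=120°
  direction (-0.5000, 0.8660); cell (4,2); t to first gridline: x 0.7200, y 0.8314 (then +2.0000 / +1.1547)
    (3,2) via x @ 0.7200
    (3,3) via y @ 0.8314
    (3,4) via y @ 1.9861
    (2,4) via x @ 2.7200  # hit
  → r_1 = 2.7200
beam 2: φ=-45°, α=210°
  direction (-0.8660, -0.5000); cell (4,2); t to first gridline: x 0.4157, y 0.5600 (then +1.1547 / +2.0000)
    (3,2) via x @ 0.4157
    (3,1) via y @ 0.5600
    (2,1) via x @ 1.5704
    (2,0) via y @ 2.5600  # hit
  → r_2 = 2.5600
beam 3: φ=45°, α=300°
  direction (0.5000, -0.8660); cell (4,2); t to first gridline: x 1.2800, y 0.3233 (then +2.0000 / +1.1547)
    (4,1) via y @ 0.3233
    (5,1) via x @ 1.2800  # hit
  → r_3 = 1.2800
beam 4: φ=135°, α=30°
  direction (0.8660, 0.5000); cell (4,2); t to first gridline: x 0.7390, y 1.4400 (then +1.1547 / +2.0000)
    (5,2) via x @ 0.7390
    (5,3) via y @ 1.4400
    (6,3) via x @ 1.8937
    (7,3) via x @ 3.0484
    (7,4) via y @ 3.4400
    (8,4) via x @ 4.2031
    (9,4) via x @ 5.3578  # hit
  → r_4 = 5.3578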